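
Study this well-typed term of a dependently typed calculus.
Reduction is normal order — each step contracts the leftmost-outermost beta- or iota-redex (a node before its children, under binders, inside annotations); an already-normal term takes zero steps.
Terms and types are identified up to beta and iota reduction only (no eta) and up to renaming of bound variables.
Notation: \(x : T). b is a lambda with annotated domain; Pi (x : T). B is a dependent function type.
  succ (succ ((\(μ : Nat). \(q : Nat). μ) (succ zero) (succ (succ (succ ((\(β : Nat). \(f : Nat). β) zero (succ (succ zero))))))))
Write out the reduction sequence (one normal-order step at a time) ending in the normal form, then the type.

normal-order reduction:
  succ (succ ((\(μ : Nat). \(q : Nat). μ) (succ zero) (succ (succ (succ ((\(β : Nat). \(f : Nat). β) zero (succ (succ zero))))))))
  ~> succ (succ ((\(μ : Nat). succ zero) (succ (succ (succ ((\(q : Nat). \(β : Nat). q) zero (succ (succ zero))))))))
  ~> succ (succ (succ zero))
inferred type:
  Nat


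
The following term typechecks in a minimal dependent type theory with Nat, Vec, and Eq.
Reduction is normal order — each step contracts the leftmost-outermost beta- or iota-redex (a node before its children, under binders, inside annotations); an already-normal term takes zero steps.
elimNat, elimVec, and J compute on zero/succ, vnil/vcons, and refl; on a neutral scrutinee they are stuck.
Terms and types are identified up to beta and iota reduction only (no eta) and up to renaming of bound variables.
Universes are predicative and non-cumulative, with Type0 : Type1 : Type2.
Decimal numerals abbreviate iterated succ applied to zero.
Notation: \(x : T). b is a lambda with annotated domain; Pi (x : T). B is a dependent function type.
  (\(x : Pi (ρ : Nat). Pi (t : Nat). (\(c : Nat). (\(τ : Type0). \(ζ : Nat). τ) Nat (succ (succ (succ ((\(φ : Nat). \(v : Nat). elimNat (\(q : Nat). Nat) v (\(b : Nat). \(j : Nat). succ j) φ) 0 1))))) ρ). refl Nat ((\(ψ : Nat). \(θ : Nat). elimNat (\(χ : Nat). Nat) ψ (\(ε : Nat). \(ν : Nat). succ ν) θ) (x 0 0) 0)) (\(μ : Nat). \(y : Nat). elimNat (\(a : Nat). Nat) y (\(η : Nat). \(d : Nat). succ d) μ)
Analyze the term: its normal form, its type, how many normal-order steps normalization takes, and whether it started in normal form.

normal form:
  refl Nat 0
inferred type:
  Eq Nat 0 0
normal-order step count: 7
term was already normal: no
first redex: a beta-redex


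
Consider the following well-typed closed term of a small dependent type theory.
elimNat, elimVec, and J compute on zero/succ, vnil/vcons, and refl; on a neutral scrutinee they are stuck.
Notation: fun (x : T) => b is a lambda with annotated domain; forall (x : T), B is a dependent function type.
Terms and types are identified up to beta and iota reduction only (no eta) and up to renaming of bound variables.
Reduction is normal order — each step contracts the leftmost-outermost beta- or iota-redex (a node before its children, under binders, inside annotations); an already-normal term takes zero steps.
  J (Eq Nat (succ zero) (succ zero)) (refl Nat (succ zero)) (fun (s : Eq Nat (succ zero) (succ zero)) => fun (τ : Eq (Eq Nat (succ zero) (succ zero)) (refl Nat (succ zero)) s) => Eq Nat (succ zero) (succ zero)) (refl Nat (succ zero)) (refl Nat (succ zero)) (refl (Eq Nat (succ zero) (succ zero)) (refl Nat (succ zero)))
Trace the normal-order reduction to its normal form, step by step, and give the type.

normal-order reduction:
  J (Eq Nat (succ zero) (succ zero)) (refl Nat (succ zero)) (fun (s : Eq Nat (succ zero) (succ zero)) => fun (τ : Eq (Eq Nat (succ zero) (succ zero)) (refl Nat (succ zero)) s) => Eq Nat (succ zero) (succ zero)) (refl Nat (succ zero)) (refl Nat (succ zero)) (refl (Eq Nat (succ zero) (succ zero)) (refl Nat (succ zero)))
  ~> refl Nat (succ zero)
type:
  Eq Nat (succ zero) (succ zero)


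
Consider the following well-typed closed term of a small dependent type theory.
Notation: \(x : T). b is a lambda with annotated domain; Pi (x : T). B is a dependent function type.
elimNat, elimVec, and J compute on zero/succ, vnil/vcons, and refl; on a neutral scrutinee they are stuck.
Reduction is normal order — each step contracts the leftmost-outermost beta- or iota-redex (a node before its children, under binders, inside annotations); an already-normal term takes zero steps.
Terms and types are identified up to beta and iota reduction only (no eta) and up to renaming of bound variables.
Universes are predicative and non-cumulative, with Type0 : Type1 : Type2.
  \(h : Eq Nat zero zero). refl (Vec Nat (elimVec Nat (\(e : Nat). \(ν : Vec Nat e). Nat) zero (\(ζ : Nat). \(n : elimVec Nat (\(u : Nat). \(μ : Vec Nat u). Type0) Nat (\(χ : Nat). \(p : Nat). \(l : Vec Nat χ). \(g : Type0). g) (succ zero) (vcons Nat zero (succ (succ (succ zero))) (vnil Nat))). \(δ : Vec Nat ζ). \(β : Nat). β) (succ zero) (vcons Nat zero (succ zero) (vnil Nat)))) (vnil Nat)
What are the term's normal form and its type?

resulting normal form:
  \(h : Eq Nat zero zero). refl (Vec Nat zero) (vnil Nat)
inferred type:
  Pi (h : Eq Nat zero zero). Eq (Vec Nat zero) (vnil Nat) (vnil Nat)
observation: 6 normal-order steps normalize the term, beginning with an elimVec iota-redex.


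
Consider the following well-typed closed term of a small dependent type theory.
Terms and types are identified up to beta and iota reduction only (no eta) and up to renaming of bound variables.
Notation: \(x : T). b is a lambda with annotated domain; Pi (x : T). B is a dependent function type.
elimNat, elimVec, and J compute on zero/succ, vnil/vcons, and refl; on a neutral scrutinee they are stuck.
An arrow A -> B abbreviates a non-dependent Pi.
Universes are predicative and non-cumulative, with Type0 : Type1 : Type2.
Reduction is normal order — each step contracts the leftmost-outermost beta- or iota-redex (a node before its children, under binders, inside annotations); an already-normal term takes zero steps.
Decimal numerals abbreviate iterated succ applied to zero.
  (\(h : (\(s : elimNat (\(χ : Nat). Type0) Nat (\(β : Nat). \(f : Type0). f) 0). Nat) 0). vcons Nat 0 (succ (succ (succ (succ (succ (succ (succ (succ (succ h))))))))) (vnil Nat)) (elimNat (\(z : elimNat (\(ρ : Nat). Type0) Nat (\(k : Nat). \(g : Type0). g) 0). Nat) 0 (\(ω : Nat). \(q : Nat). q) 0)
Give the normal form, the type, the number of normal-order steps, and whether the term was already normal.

resulting normal form:
  vcons Nat 0 9 (vnil Nat)
type:
  Vec Nat 1
reduction steps (normal order): 2
already normal: no
first contracted redex: a beta-redex


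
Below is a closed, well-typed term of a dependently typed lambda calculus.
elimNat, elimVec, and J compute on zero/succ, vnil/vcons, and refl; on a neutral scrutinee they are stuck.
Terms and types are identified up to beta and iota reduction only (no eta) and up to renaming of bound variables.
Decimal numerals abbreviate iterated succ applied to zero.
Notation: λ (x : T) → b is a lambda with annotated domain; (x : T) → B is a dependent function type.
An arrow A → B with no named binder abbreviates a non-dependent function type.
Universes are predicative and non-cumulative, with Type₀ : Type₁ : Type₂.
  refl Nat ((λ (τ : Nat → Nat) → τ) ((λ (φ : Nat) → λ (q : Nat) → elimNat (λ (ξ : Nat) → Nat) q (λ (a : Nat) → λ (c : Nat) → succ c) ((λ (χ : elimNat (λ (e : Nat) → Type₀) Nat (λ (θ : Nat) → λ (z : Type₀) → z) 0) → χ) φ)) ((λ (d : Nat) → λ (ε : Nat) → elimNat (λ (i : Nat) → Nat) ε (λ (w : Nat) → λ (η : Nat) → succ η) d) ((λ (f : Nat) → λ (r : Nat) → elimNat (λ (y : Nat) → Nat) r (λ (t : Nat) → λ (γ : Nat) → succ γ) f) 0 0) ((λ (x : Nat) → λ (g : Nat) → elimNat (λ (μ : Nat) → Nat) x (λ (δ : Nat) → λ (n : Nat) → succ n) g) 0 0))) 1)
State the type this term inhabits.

type:
  Eq Nat 1 1


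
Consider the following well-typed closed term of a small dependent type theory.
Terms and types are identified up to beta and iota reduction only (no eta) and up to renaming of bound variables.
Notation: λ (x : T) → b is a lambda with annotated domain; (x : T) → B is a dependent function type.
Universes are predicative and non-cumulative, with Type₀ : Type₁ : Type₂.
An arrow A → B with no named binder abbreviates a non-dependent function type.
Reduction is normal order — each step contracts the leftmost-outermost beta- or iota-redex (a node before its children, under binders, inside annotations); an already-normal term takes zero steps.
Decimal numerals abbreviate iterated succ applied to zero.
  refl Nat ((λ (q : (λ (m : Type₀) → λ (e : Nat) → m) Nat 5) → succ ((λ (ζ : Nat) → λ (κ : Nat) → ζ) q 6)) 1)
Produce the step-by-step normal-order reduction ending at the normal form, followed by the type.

normal-order reduction sequence:
  refl Nat ((λ (q : (λ (m : Type₀) → λ (e : Nat) → m) Nat 5) → succ ((λ (ζ : Nat) → λ (κ : Nat) → ζ) q 6)) 1)
  ~> refl Nat (succ ((λ (q : Nat) → λ (m : Nat) → q) 1 6))
  ~> refl Nat (succ ((λ (q : Nat) → 1) 6))
  ~> refl Nat 2
type:
  Eq Nat 2 2


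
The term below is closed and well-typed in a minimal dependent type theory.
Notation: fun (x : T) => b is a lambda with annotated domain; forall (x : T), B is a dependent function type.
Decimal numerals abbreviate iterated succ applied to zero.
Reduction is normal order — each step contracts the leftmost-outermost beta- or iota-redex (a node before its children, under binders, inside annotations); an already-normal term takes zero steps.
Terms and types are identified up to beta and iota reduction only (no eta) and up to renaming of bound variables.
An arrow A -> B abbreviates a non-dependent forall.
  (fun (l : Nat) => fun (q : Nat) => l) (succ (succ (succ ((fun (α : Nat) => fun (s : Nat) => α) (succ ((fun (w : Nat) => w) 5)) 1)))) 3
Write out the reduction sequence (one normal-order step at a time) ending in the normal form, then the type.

reduction (normal order):
  (fun (l : Nat) => fun (q : Nat) => l) (succ (succ (succ ((fun (α : Nat) => fun (s : Nat) => α) (succ ((fun (w : Nat) => w) 5)) 1)))) 3
  ~> (fun (l : Nat) => succ (succ (succ ((fun (q : Nat) => fun (α : Nat) => q) (succ ((fun (s : Nat) => s) 5)) 1)))) 3
  ~> succ (succ (succ ((fun (l : Nat) => fun (q : Nat) => l) (succ ((fun (α : Nat) => α) 5)) 1)))
  ~> succ (succ (succ ((fun (l : Nat) => succ ((fun (q : Nat) => q) 5)) 1)))
  ~> succ (succ (succ (succ ((fun (l : Nat) => l) 5))))
  ~> 9
the term's type:
  Nat


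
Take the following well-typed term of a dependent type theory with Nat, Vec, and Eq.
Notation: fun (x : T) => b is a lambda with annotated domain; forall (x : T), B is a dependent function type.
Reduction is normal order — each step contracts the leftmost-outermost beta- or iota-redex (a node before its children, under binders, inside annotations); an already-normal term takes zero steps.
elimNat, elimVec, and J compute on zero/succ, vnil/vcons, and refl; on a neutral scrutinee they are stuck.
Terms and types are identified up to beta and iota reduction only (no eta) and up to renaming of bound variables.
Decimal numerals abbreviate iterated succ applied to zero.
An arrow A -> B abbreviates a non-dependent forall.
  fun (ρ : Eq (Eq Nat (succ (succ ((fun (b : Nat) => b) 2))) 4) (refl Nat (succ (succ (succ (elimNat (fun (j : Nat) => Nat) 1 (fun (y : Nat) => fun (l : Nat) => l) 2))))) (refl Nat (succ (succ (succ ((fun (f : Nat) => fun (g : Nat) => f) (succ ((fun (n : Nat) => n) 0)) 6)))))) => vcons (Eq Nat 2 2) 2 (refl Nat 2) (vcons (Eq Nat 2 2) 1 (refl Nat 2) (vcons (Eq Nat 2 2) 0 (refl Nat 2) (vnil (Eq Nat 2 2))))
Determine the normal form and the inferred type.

normal form:
  fun (ρ : Eq (Eq Nat 4 4) (refl Nat 4) (refl Nat 4)) => vcons (Eq Nat 2 2) 2 (refl Nat 2) (vcons (Eq Nat 2 2) 1 (refl Nat 2) (vcons (Eq Nat 2 2) 0 (refl Nat 2) (vnil (Eq Nat 2 2))))
type:
  Eq (Eq Nat 4 4) (refl Nat 4) (refl Nat 4) -> Vec (Eq Nat 2 2) 3


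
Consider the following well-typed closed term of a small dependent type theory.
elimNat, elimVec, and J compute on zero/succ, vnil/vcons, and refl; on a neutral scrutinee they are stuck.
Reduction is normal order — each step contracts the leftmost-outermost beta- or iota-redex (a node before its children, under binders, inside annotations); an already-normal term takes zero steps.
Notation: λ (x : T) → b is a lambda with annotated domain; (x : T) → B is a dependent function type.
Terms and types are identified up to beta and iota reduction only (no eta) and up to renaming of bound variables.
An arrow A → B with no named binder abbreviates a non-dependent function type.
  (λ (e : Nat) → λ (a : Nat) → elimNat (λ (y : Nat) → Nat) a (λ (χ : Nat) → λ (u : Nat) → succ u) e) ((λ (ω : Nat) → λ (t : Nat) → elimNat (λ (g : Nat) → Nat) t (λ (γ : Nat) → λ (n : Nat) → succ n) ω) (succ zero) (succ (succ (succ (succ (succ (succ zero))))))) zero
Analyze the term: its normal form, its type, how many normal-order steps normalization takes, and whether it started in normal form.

resulting normal form:
  succ (succ (succ (succ (succ (succ (succ zero))))))
type:
  Nat
reduction steps (normal order): 30
already normal: no
first redex: a beta-redex


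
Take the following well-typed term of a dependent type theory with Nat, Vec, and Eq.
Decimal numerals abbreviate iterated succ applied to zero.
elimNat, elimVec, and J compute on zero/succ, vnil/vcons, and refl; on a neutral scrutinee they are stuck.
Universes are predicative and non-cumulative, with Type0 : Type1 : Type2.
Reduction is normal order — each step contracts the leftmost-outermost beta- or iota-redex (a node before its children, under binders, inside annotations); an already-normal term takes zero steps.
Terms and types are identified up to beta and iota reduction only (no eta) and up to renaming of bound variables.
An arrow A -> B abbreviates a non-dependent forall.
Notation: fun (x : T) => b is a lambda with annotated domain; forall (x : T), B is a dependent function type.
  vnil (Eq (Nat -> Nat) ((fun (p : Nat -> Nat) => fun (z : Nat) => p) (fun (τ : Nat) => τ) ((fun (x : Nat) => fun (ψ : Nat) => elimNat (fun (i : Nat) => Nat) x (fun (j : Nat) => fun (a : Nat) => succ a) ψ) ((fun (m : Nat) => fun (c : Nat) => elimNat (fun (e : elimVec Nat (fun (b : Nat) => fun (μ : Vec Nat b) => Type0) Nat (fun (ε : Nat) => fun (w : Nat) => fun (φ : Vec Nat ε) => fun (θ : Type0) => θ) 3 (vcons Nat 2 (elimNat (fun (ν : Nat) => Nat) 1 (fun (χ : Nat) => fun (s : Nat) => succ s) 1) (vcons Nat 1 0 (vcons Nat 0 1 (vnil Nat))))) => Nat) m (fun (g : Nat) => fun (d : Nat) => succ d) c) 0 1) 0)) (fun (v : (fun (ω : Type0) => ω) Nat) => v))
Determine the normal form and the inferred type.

normal form:
  vnil (Eq (Nat -> Nat) (fun (p : Nat) => p) (fun (z : Nat) => z))
type:
  Vec (Eq (Nat -> Nat) (fun (p : Nat) => p) (fun (z : Nat) => z)) 0


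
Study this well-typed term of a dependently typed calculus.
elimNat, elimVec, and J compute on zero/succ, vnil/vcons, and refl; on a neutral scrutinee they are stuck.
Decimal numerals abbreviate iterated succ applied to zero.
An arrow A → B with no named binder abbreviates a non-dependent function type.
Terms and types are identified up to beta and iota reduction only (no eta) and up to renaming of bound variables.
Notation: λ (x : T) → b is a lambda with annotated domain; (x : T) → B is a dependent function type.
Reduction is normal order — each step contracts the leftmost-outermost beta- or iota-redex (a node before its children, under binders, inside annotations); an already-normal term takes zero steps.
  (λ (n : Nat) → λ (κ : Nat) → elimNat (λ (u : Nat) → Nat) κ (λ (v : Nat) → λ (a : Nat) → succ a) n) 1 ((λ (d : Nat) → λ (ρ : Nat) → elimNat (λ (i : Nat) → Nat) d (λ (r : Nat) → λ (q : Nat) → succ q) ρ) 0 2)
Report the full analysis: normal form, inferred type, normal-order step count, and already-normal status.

resulting normal form:
  3
type:
  Nat
reduction steps (normal order): 15
started in normal form: no
first redex: a beta-redex


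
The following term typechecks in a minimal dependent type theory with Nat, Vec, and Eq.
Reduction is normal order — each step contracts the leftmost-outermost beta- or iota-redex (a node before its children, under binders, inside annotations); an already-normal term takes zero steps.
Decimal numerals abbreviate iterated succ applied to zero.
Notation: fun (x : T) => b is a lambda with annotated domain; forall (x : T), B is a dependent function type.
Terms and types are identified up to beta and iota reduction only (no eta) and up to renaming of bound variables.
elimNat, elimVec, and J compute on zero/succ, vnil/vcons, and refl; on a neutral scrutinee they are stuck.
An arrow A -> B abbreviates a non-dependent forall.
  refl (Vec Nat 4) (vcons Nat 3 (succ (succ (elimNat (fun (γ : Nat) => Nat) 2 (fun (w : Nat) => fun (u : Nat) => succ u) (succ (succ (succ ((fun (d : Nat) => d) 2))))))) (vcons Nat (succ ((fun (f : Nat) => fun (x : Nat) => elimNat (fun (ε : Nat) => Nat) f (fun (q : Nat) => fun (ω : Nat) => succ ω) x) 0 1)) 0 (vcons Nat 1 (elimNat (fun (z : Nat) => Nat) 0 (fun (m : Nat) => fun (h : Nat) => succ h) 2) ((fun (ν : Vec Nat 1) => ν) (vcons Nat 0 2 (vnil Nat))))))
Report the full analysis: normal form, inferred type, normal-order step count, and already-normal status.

resulting normal form:
  refl (Vec Nat 4) (vcons Nat 3 9 (vcons Nat 2 0 (vcons Nat 1 2 (vcons Nat 0 2 (vnil Nat)))))
the term's type:
  Eq (Vec Nat 4) (vcons Nat 3 9 (vcons Nat 2 0 (vcons Nat 1 2 (vcons Nat 0 2 (vnil Nat))))) (vcons Nat 3 9 (vcons Nat 2 0 (vcons Nat 1 2 (vcons Nat 0 2 (vnil Nat)))))
reduction steps (normal order): 31
already normal: no
first redex: an elimNat iota-redex


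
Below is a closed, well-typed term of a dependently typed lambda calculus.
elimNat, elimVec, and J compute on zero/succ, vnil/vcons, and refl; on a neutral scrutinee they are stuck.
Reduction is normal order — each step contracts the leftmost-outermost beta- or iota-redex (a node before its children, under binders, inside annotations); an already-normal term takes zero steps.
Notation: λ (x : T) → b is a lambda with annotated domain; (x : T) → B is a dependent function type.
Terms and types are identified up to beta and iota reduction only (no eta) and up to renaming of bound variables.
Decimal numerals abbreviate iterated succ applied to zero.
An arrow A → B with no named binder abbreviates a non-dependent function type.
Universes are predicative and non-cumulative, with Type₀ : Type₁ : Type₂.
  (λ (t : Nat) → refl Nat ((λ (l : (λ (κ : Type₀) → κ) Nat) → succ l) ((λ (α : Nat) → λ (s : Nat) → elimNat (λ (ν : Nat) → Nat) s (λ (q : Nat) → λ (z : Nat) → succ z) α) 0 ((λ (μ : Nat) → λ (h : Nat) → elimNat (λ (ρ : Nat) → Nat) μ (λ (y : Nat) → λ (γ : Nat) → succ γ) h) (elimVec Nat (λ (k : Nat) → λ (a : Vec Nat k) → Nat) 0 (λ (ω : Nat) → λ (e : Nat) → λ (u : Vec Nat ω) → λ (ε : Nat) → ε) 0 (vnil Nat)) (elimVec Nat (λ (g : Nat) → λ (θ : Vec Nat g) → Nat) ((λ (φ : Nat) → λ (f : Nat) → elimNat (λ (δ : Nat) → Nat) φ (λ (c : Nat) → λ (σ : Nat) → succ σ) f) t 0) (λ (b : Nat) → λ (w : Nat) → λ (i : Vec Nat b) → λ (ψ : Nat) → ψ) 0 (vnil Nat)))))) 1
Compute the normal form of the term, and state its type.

resulting normal form:
  refl Nat 2
the term's type:
  Eq Nat 2 2
observation: the leftmost-outermost redex is a beta-redex, and normalization takes 16 steps.


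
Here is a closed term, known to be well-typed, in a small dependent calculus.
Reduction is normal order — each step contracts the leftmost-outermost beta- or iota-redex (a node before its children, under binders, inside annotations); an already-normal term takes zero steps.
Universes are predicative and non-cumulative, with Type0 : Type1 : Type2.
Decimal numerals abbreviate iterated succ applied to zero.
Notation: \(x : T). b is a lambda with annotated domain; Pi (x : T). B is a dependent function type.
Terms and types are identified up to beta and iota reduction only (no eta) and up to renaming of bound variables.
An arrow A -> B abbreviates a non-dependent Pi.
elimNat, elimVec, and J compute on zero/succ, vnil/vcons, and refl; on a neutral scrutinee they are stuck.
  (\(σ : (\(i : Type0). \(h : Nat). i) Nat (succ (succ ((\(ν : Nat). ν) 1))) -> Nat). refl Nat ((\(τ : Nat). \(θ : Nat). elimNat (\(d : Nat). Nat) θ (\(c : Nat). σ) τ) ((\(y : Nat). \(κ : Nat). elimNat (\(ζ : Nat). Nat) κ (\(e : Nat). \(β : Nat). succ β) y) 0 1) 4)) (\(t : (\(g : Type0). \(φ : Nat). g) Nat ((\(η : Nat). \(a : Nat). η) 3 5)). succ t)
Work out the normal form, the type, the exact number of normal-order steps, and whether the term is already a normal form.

reduced normal form:
  refl Nat 5
inferred type:
  Eq Nat 5 5
normal-order step count: 12
started in normal form: no
first contracted redex: a beta-redex


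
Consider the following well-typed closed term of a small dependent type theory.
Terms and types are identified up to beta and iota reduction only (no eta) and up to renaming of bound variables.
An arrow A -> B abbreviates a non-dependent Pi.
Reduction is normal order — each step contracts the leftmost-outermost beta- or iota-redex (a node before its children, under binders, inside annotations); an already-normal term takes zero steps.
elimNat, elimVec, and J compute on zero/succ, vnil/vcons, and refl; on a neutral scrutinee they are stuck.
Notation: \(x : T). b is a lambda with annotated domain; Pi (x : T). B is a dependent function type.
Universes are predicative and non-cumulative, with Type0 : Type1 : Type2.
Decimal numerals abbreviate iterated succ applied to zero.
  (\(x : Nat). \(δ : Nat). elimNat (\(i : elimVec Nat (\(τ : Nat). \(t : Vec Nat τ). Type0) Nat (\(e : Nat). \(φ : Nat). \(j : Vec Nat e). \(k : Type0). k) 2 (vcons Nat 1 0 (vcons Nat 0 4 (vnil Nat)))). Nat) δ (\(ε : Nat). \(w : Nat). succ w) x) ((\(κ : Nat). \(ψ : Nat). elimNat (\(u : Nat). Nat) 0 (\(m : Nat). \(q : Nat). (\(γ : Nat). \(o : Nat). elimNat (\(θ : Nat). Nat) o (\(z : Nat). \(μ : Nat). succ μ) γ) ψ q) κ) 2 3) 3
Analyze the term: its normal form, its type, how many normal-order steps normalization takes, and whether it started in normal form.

resulting normal form:
  9
type:
  Nat
steps to reach normal form (normal order): 65
already normal: no
first redex: a beta-redex


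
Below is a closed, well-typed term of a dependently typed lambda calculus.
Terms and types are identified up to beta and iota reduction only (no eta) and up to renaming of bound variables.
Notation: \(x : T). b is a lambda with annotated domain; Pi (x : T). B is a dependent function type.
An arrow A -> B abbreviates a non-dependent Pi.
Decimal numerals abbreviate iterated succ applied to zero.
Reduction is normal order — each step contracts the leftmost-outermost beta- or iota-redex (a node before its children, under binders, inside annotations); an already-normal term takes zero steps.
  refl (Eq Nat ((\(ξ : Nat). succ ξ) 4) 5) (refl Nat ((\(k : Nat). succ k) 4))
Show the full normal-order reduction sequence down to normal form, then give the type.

reduction (normal order):
  refl (Eq Nat ((\(ξ : Nat). succ ξ) 4) 5) (refl Nat ((\(k : Nat). succ k) 4))
  ~> refl (Eq Nat 5 5) (refl Nat ((\(ξ : Nat). succ ξ) 4))
  ~> refl (Eq Nat 5 5) (refl Nat 5)
the term's type:
  Eq (Eq Nat 5 5) (refl Nat 5) (refl Nat 5)


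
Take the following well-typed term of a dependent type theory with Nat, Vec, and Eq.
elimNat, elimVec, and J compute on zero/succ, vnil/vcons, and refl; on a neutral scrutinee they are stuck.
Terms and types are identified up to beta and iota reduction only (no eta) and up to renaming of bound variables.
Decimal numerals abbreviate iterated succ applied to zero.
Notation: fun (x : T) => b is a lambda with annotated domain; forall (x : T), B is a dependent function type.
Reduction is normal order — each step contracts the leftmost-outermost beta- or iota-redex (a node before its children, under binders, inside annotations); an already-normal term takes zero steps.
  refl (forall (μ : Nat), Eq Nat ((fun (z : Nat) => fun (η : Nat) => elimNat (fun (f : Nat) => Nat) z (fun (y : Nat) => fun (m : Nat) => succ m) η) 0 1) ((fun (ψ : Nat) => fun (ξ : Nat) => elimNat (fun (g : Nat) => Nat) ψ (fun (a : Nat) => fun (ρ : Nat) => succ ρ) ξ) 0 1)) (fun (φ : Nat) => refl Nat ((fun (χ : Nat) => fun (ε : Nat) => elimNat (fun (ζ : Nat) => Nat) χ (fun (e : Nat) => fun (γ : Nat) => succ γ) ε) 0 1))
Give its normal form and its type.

resulting normal form:
  refl (forall (μ : Nat), Eq Nat 1 1) (fun (z : Nat) => refl Nat 1)
inferred type:
  Eq (forall (μ : Nat), Eq Nat 1 1) (fun (z : Nat) => refl Nat 1) (fun (η : Nat) => refl Nat 1)
observation: reduction starts at a beta-redex, and 18 normal-order steps reach the normal form.


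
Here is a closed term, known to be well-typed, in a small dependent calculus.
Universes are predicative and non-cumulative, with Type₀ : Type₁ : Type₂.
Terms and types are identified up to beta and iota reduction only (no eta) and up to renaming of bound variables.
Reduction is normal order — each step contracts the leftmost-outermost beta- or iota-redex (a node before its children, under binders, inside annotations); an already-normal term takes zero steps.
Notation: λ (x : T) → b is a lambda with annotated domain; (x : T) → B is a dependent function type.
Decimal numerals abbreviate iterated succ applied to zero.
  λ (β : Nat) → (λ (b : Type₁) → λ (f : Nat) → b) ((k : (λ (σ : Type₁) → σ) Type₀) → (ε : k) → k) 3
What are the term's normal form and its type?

reduced normal form:
  λ (β : Nat) → (b : Type₀) → (f : b) → b
the term's type:
  (β : Nat) → Type₁
observation: contracting a beta-redex first, the term normalizes in 3 steps.


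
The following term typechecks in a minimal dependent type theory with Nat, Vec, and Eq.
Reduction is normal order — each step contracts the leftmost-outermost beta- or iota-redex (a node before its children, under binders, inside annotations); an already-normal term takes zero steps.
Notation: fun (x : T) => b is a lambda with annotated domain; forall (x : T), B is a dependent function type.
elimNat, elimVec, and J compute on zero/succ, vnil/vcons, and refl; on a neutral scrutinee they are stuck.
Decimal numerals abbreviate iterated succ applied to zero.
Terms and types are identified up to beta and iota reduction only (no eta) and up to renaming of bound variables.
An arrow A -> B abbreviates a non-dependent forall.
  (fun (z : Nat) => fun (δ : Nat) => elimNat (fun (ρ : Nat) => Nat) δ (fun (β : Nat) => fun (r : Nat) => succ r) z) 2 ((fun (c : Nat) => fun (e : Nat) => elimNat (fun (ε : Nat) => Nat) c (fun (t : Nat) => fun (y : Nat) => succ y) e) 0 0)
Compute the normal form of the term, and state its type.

reduced normal form:
  2
type:
  Nat
observation: normalization takes exactly 12 steps under the normal-order strategy.


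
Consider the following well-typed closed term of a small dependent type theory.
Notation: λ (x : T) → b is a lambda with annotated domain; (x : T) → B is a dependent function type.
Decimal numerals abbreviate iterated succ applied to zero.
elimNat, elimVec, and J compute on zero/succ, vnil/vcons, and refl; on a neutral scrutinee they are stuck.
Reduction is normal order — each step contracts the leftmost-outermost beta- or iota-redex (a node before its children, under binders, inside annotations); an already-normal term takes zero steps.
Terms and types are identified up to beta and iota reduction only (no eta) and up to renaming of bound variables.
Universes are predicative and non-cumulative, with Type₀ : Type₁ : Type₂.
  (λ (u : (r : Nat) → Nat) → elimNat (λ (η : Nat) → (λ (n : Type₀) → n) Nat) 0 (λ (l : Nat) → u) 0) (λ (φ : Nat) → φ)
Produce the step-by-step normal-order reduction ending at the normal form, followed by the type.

reduction (normal order):
  (λ (u : (r : Nat) → Nat) → elimNat (λ (η : Nat) → (λ (n : Type₀) → n) Nat) 0 (λ (l : Nat) → u) 0) (λ (φ : Nat) → φ)
  ~> elimNat (λ (u : Nat) → (λ (r : Type₀) → r) Nat) 0 (λ (η : Nat) → λ (n : Nat) → n) 0
  ~> 0
type:
  Nat


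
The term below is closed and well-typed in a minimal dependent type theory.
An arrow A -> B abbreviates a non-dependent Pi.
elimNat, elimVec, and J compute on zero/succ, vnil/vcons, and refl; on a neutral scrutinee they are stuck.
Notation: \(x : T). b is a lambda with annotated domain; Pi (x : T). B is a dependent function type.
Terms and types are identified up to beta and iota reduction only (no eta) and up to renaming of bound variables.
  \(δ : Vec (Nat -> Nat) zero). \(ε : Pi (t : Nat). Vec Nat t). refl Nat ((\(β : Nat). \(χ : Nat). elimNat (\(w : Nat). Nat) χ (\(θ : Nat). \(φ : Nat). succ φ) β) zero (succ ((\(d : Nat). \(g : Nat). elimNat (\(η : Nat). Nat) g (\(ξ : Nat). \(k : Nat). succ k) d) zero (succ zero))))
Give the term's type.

inferred type:
  Vec (Nat -> Nat) zero -> (Pi (δ : Nat). Vec Nat δ) -> Eq Nat (succ (succ zero)) (succ (succ zero))


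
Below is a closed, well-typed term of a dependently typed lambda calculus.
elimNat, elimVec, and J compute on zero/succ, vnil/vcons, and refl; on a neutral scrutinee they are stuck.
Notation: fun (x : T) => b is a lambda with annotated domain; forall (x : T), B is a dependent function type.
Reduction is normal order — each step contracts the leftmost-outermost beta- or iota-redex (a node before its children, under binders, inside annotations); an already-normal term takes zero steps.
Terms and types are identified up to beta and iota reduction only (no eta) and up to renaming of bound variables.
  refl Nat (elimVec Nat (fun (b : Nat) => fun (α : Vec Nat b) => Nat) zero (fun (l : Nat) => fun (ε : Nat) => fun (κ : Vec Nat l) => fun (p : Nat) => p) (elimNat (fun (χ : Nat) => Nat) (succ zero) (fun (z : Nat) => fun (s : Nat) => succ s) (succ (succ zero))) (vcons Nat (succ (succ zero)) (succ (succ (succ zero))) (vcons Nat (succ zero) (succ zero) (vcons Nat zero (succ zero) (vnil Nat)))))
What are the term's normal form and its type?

reduced normal form:
  refl Nat zero
the term's type:
  Eq Nat zero zero
observation: contracting an elimVec iota-redex first, the term normalizes in 16 steps.


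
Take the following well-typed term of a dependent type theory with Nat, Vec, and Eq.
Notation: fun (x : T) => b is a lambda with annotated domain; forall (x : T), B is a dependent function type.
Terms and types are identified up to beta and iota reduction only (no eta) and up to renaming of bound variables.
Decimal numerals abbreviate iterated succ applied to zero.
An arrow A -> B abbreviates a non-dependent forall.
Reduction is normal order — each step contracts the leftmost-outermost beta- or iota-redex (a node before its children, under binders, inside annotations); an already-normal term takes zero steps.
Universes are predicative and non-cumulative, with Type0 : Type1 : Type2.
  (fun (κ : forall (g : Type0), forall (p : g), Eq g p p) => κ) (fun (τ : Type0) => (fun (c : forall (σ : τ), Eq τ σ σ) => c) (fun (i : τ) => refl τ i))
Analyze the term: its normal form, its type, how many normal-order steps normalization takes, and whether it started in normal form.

normal form:
  fun (κ : Type0) => fun (g : κ) => refl κ g
inferred type:
  forall (κ : Type0), forall (g : κ), Eq κ g g
reduction steps (normal order): 2
already normal: no
first contracted redex: a beta-redex


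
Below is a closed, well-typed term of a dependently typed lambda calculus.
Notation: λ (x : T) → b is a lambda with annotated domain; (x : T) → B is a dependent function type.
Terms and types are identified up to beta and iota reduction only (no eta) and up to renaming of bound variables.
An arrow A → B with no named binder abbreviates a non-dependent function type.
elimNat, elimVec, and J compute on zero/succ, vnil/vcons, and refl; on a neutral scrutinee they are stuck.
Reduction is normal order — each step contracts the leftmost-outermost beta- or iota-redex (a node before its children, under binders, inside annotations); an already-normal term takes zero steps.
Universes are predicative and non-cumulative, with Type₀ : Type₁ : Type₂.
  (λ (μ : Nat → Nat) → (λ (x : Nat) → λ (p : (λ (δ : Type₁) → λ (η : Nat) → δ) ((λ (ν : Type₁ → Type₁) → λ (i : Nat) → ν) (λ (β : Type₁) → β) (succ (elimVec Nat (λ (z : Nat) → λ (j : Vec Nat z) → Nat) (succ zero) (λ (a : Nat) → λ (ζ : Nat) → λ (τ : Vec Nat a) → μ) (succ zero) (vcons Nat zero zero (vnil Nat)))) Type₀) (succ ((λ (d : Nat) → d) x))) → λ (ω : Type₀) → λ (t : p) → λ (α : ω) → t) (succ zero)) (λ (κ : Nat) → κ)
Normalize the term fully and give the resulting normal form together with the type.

normal form:
  λ (μ : Type₀) → λ (x : Type₀) → λ (p : μ) → λ (δ : x) → p
inferred type:
  (μ : Type₀) → (x : Type₀) → μ → x → μ


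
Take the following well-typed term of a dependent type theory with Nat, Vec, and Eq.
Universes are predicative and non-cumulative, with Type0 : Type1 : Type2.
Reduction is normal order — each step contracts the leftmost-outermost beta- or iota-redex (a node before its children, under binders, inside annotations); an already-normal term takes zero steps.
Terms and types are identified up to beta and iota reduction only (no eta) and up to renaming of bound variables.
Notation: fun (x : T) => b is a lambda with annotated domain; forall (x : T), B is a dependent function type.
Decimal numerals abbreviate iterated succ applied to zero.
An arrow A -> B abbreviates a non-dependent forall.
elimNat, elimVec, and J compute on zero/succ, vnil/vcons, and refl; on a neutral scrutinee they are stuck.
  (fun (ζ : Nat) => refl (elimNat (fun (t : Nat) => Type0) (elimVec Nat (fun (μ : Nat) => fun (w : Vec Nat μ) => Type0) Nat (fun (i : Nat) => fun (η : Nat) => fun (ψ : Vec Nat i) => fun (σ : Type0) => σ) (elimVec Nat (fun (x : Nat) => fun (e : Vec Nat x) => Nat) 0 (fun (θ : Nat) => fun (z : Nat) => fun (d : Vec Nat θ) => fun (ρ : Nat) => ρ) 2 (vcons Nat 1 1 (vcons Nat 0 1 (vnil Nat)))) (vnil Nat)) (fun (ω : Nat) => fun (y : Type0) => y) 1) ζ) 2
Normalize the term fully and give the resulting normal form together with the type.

reduced normal form:
  refl Nat 2
type:
  Eq Nat 2 2


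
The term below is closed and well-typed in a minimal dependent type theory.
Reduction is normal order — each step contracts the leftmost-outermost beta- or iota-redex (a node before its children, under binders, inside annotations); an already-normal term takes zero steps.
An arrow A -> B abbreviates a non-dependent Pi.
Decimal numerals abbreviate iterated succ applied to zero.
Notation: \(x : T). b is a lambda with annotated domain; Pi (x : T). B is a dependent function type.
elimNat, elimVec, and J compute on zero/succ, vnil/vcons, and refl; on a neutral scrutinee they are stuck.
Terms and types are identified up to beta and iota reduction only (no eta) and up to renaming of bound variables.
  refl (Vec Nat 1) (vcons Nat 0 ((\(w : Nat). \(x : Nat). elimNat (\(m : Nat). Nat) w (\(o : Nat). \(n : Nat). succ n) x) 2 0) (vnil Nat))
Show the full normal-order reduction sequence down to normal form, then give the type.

reduction (normal order):
  refl (Vec Nat 1) (vcons Nat 0 ((\(w : Nat). \(x : Nat). elimNat (\(m : Nat). Nat) w (\(o : Nat). \(n : Nat). succ n) x) 2 0) (vnil Nat))
  ~> refl (Vec Nat 1) (vcons Nat 0 ((\(w : Nat). elimNat (\(x : Nat). Nat) 2 (\(m : Nat). \(o : Nat). succ o) w) 0) (vnil Nat))
  ~> refl (Vec Nat 1) (vcons Nat 0 (elimNat (\(w : Nat). Nat) 2 (\(x : Nat). \(m : Nat). succ m) 0) (vnil Nat))
  ~> refl (Vec Nat 1) (vcons Nat 0 2 (vnil Nat))
the term's type:
  Eq (Vec Nat 1) (vcons Nat 0 2 (vnil Nat)) (vcons Nat 0 2 (vnil Nat))


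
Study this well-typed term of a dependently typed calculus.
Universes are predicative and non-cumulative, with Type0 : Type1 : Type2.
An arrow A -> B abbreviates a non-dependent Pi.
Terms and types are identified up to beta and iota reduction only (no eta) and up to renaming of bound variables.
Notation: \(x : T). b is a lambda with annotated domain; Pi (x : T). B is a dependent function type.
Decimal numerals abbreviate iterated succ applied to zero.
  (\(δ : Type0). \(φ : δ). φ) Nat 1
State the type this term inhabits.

type:
  Nat


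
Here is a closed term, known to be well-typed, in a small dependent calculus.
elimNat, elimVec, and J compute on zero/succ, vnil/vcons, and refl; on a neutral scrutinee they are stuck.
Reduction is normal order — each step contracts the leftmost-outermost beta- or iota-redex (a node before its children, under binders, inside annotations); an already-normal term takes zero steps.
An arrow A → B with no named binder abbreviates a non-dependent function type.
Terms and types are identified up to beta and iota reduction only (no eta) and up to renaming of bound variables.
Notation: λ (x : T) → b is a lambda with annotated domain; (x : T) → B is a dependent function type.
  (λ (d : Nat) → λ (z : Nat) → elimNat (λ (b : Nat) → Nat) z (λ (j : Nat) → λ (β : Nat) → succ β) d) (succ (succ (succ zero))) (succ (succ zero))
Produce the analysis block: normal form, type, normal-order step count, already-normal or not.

resulting normal form:
  succ (succ (succ (succ (succ zero))))
type:
  Nat
reduction steps (normal order): 12
term was already normal: no
first redex: a beta-redex


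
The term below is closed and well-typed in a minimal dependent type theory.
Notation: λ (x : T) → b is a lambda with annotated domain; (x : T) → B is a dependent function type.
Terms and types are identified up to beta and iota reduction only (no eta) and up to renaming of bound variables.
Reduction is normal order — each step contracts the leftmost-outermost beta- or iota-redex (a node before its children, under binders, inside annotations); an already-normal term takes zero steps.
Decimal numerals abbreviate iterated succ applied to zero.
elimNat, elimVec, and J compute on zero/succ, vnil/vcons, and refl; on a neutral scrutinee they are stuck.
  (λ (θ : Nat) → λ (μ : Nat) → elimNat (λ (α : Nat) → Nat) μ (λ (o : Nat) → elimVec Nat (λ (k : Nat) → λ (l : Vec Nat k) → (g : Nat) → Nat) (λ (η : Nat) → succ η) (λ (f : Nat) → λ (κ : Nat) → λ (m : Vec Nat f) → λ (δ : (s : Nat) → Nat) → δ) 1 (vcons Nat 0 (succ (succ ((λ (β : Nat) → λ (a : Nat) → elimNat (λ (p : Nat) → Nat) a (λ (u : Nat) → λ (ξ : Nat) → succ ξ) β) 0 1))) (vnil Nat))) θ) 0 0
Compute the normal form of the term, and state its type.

reduced normal form:
  0
inferred type:
  Nat
observation: 3 normal-order steps separate the term from its normal form.


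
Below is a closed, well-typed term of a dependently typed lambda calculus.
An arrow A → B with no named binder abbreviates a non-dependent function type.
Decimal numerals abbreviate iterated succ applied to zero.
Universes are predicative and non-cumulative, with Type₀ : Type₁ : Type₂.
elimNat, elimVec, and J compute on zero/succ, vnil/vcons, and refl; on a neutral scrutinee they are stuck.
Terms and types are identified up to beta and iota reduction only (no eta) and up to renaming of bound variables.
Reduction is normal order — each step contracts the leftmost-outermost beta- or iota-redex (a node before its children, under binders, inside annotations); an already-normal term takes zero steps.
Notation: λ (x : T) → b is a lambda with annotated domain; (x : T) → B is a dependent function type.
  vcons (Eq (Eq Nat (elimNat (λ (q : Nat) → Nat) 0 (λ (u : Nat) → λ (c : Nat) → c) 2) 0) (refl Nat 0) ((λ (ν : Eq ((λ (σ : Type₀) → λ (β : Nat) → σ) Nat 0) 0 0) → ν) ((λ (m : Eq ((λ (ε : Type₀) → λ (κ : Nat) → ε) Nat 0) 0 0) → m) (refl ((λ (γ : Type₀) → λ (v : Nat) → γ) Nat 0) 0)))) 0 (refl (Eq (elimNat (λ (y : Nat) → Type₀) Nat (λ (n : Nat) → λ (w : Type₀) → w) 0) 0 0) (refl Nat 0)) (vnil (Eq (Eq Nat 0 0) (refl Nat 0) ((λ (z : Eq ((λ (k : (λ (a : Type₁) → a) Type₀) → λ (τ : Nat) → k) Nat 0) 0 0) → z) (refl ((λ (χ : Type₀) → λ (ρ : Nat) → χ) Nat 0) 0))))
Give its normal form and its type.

normal form:
  vcons (Eq (Eq Nat 0 0) (refl Nat 0) (refl Nat 0)) 0 (refl (Eq Nat 0 0) (refl Nat 0)) (vnil (Eq (Eq Nat 0 0) (refl Nat 0) (refl Nat 0)))
the term's type:
  Vec (Eq (Eq Nat 0 0) (refl Nat 0) (refl Nat 0)) 1
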